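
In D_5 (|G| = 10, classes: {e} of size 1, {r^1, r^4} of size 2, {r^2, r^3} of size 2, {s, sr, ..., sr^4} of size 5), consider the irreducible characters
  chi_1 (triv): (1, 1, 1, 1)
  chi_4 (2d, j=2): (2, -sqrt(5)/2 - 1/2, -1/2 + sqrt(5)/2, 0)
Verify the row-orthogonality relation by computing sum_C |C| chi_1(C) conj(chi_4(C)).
Sum = 0; so <chi_1, chi_4> = 0 (distinct irreducibles are orthogonal).

Proof sketch: Compute term by term over conjugacy classes (|C| * chi_1(C) * conj(chi_4(C))):
  1*(1)*conj(2) + 2*(1)*conj(-sqrt(5)/2 - 1/2) + 2*(1)*conj(-1/2 + sqrt(5)/2) + 5*(1)*conj(0)
  = (2) + (-sqrt(5) - 1) + (-1 + sqrt(5)) + (0)
  = 0.
Dividing by |G| = 10 gives 0/10 = 0, matching the row-orthogonality relation <chi_1, chi_4> = [chi_1 = chi_4].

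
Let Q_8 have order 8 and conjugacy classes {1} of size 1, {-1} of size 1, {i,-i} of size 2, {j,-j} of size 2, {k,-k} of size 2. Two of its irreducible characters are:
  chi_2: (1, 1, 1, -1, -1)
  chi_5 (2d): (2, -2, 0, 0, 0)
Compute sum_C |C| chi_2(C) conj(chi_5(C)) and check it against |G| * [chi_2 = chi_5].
Sum = 0; so <chi_2, chi_5> = 0 (distinct irreducibles are orthogonal).

Why: Compute term by term over conjugacy classes (|C| * chi_2(C) * conj(chi_5(C))):
  1*(1)*conj(2) + 1*(1)*conj(-2) + 2*(1)*conj(0) + 2*(-1)*conj(0) + 2*(-1)*conj(0)
  = (2) + (-2) + (0) + (0) + (0)
  = 0.
Dividing by |G| = 8 gives 0/8 = 0, matching the row-orthogonality relation <chi_2, chi_5> = [chi_2 = chi_5].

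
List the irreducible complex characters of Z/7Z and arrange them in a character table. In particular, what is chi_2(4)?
Character table of Z/7Z (irreps indexed chi_0,...,chi_6 with chi_k(m) = zeta_7^(k*m), zeta_7 = exp(2*pi*i/7)):
  irrep \ class  {0} (size 1)  {1} (size 1)    {2} (size 1)    {3} (size 1)    {4} (size 1)    {5} (size 1)    {6} (size 1)  
  chi_0          1             1               1               1               1               1               1             
  chi_1          1             exp(2*I*pi/7)   exp(4*I*pi/7)   exp(6*I*pi/7)   exp(-6*I*pi/7)  exp(-4*I*pi/7)  exp(-2*I*pi/7)
  chi_2          1             exp(4*I*pi/7)   exp(-6*I*pi/7)  exp(-2*I*pi/7)  exp(2*I*pi/7)   exp(6*I*pi/7)   exp(-4*I*pi/7)
  chi_3          1             exp(6*I*pi/7)   exp(-2*I*pi/7)  exp(4*I*pi/7)   exp(-4*I*pi/7)  exp(2*I*pi/7)   exp(-6*I*pi/7)
  chi_4          1             exp(-6*I*pi/7)  exp(2*I*pi/7)   exp(-4*I*pi/7)  exp(4*I*pi/7)   exp(-2*I*pi/7)  exp(6*I*pi/7) 
  chi_5          1             exp(-4*I*pi/7)  exp(6*I*pi/7)   exp(2*I*pi/7)   exp(-2*I*pi/7)  exp(-6*I*pi/7)  exp(4*I*pi/7) 
  chi_6          1             exp(-2*I*pi/7)  exp(-4*I*pi/7)  exp(-6*I*pi/7)  exp(6*I*pi/7)   exp(4*I*pi/7)   exp(2*I*pi/7) 

Spot check: chi_2(4) = zeta_7^(2*4) = zeta_7^8 = exp(2*I*pi/7).

Working: Z/7Z is abelian, so all 7 irreducible complex representations are 1-dimensional. They are given by chi_k(m) = zeta_7^(k*m) for k = 0,...,6. Row orthogonality: sum_m chi_k(m) conj(chi_l(m)) = 7 * [k = l].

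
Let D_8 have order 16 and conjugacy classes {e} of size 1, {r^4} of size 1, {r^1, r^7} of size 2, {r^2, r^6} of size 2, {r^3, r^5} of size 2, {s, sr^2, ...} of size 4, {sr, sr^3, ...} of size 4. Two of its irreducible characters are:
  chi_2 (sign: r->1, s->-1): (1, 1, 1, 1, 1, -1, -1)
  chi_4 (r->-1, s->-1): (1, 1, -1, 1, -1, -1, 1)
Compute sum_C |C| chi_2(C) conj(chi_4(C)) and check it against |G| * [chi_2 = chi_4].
Sum = 0; so <chi_2, chi_4> = 0 (distinct irreducibles are orthogonal).

Compute term by term over conjugacy classes (|C| * chi_2(C) * conj(chi_4(C))):
  1*(1)*conj(1) + 1*(1)*conj(1) + 2*(1)*conj(-1) + 2*(1)*conj(1) + 2*(1)*conj(-1) + 4*(-1)*conj(-1) + 4*(-1)*conj(1)
  = (1) + (1) + (-2) + (2) + (-2) + (4) + (-4)
  = 0.
Dividing by |G| = 16 gives 0/16 = 0, matching the row-orthogonality relation <chi_2, chi_4> = [chi_2 = chi_4].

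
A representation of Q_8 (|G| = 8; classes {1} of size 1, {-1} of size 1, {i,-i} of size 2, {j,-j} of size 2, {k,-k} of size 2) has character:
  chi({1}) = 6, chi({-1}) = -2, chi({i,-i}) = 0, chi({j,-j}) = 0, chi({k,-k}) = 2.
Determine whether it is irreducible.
Not irreducible (reducible): <chi, chi> = 6 > 1.

Why: <chi, chi> = (1/|G|) sum_C |C| * |chi(C)|^2 = (1/8)[1*|6|^2 + 1*|-2|^2 + 2*|0|^2 + 2*|0|^2 + 2*|2|^2]
  = (1/8)[(36) + (4) + (0) + (0) + (8)] = 48/8 = 6.
A character is irreducible iff <chi, chi> = 1, so this representation is reducible.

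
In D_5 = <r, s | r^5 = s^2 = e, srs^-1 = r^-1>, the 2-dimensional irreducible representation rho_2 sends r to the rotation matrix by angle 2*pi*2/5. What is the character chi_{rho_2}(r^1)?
chi_{rho_2}(r^1) = 2*cos(2*pi*2*1/5) = -sqrt(5)/2 - 1/2

rho_2(r^1) is rotation by angle 2*pi*2*1/5, whose trace is 2*cos(2*pi*2*1/5) = -sqrt(5)/2 - 1/2.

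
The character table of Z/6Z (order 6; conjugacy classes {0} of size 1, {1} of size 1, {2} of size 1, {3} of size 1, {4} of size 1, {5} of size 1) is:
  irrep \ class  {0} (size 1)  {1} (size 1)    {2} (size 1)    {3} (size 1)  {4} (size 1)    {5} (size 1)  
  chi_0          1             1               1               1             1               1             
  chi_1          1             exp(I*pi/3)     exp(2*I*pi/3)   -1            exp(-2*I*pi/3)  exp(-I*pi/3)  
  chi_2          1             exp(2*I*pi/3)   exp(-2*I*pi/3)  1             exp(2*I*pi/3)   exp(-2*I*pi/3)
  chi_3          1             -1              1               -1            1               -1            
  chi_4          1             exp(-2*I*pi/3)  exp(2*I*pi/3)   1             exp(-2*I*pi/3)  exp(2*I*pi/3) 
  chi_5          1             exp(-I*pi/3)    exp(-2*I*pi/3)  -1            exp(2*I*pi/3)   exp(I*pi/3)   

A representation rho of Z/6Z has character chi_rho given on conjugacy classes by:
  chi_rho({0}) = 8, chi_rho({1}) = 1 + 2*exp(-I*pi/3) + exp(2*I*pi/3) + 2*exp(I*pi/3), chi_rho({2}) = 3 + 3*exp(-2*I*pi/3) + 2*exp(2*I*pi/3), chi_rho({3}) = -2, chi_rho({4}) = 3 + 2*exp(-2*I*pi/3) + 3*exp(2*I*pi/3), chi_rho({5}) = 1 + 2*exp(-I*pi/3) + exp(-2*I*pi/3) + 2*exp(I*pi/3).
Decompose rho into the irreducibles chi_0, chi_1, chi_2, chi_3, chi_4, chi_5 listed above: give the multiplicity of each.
Multiplicities: chi_0: 2, chi_1: 2, chi_2: 1, chi_3: 1, chi_4: 0, chi_5: 2.

Argument: Use <chi_rho, chi> = (1/|G|) sum_C |C| * chi_rho(C) * conj(chi(C)) with |G| = 6 for each irreducible chi in the table:
  <chi_rho, chi_0> = (1/6)[1*(8)*conj(1) + 1*(1 + 2*exp(-I*pi/3) + exp(2*I*pi/3) + 2*exp(I*pi/3))*conj(1) + 1*(3 + 3*exp(-2*I*pi/3) + 2*exp(2*I*pi/3))*conj(1) + 1*(-2)*conj(1) + 1*(3 + 2*exp(-2*I*pi/3) + 3*exp(2*I*pi/3))*conj(1) + 1*(1 + 2*exp(-I*pi/3) + exp(-2*I*pi/3) + 2*exp(I*pi/3))*conj(1)]
      = (1/6)[(8) + (1 + 2*exp(-I*pi/3) + exp(2*I*pi/3) + 2*exp(I*pi/3)) + (3 + 3*exp(-2*I*pi/3) + 2*exp(2*I*pi/3)) + (-2) + (3 + 2*exp(-2*I*pi/3) + 3*exp(2*I*pi/3)) + (1 + 2*exp(-I*pi/3) + exp(-2*I*pi/3) + 2*exp(I*pi/3))] = 12/6 = 2
  <chi_rho, chi_1> = (1/6)[1*(8)*conj(1) + 1*(1 + 2*exp(-I*pi/3) + exp(2*I*pi/3) + 2*exp(I*pi/3))*conj(exp(I*pi/3)) + 1*(3 + 3*exp(-2*I*pi/3) + 2*exp(2*I*pi/3))*conj(exp(2*I*pi/3)) + 1*(-2)*conj(-1) + 1*(3 + 2*exp(-2*I*pi/3) + 3*exp(2*I*pi/3))*conj(exp(-2*I*pi/3)) + 1*(1 + 2*exp(-I*pi/3) + exp(-2*I*pi/3) + 2*exp(I*pi/3))*conj(exp(-I*pi/3))]
      = (1/6)[(8) + (2 + 2*exp(-2*I*pi/3) + exp(-I*pi/3) + exp(I*pi/3)) + (-1) + (2) + (-1) + (2 + exp(-I*pi/3) + exp(I*pi/3) + 2*exp(2*I*pi/3))] = 12/6 = 2
  <chi_rho, chi_2> = (1/6)[1*(8)*conj(1) + 1*(1 + 2*exp(-I*pi/3) + exp(2*I*pi/3) + 2*exp(I*pi/3))*conj(exp(2*I*pi/3)) + 1*(3 + 3*exp(-2*I*pi/3) + 2*exp(2*I*pi/3))*conj(exp(-2*I*pi/3)) + 1*(-2)*conj(1) + 1*(3 + 2*exp(-2*I*pi/3) + 3*exp(2*I*pi/3))*conj(exp(2*I*pi/3)) + 1*(1 + 2*exp(-I*pi/3) + exp(-2*I*pi/3) + 2*exp(I*pi/3))*conj(exp(-2*I*pi/3))]
      = (1/6)[(8) + (-1 + 2*exp(-I*pi/3) + exp(-2*I*pi/3)) + (3 + 2*exp(-2*I*pi/3) + 3*exp(2*I*pi/3)) + (-2) + (3 + 3*exp(-2*I*pi/3) + 2*exp(2*I*pi/3)) + (-1 + exp(2*I*pi/3) + 2*exp(I*pi/3))] = 6/6 = 1
  <chi_rho, chi_3> = (1/6)[1*(8)*conj(1) + 1*(1 + 2*exp(-I*pi/3) + exp(2*I*pi/3) + 2*exp(I*pi/3))*conj(-1) + 1*(3 + 3*exp(-2*I*pi/3) + 2*exp(2*I*pi/3))*conj(1) + 1*(-2)*conj(-1) + 1*(3 + 2*exp(-2*I*pi/3) + 3*exp(2*I*pi/3))*conj(1) + 1*(1 + 2*exp(-I*pi/3) + exp(-2*I*pi/3) + 2*exp(I*pi/3))*conj(-1)]
      = (1/6)[(8) + (-1 - 2*exp(I*pi/3) - exp(2*I*pi/3) - 2*exp(-I*pi/3)) + (3 + 3*exp(-2*I*pi/3) + 2*exp(2*I*pi/3)) + (2) + (3 + 2*exp(-2*I*pi/3) + 3*exp(2*I*pi/3)) + (-1 - 2*exp(I*pi/3) - exp(-2*I*pi/3) - 2*exp(-I*pi/3))] = 6/6 = 1
  <chi_rho, chi_4> = (1/6)[1*(8)*conj(1) + 1*(1 + 2*exp(-I*pi/3) + exp(2*I*pi/3) + 2*exp(I*pi/3))*conj(exp(-2*I*pi/3)) + 1*(3 + 3*exp(-2*I*pi/3) + 2*exp(2*I*pi/3))*conj(exp(2*I*pi/3)) + 1*(-2)*conj(1) + 1*(3 + 2*exp(-2*I*pi/3) + 3*exp(2*I*pi/3))*conj(exp(-2*I*pi/3)) + 1*(1 + 2*exp(-I*pi/3) + exp(-2*I*pi/3) + 2*exp(I*pi/3))*conj(exp(2*I*pi/3))]
      = (1/6)[(8) + (-2 + exp(-2*I*pi/3) + exp(2*I*pi/3) + 2*exp(I*pi/3)) + (-1) + (-2) + (-1) + (-2 + 2*exp(-I*pi/3) + exp(-2*I*pi/3) + exp(2*I*pi/3))] = 0/6 = 0
  <chi_rho, chi_5> = (1/6)[1*(8)*conj(1) + 1*(1 + 2*exp(-I*pi/3) + exp(2*I*pi/3) + 2*exp(I*pi/3))*conj(exp(-I*pi/3)) + 1*(3 + 3*exp(-2*I*pi/3) + 2*exp(2*I*pi/3))*conj(exp(-2*I*pi/3)) + 1*(-2)*conj(-1) + 1*(3 + 2*exp(-2*I*pi/3) + 3*exp(2*I*pi/3))*conj(exp(2*I*pi/3)) + 1*(1 + 2*exp(-I*pi/3) + exp(-2*I*pi/3) + 2*exp(I*pi/3))*conj(exp(I*pi/3))]
      = (1/6)[(8) + (1 + exp(I*pi/3) + 2*exp(2*I*pi/3)) + (3 + 2*exp(-2*I*pi/3) + 3*exp(2*I*pi/3)) + (2) + (3 + 3*exp(-2*I*pi/3) + 2*exp(2*I*pi/3)) + (1 + 2*exp(-2*I*pi/3) + exp(-I*pi/3))] = 12/6 = 2
(Exp terms are combined using exp(i*s)*conj(exp(i*t)) = exp(i*(s-t)), and sums of them are collapsed using the identity that for every m > 1 the m distinct m-th roots of unity sum to 0, e.g. 1 + exp(2*I*pi/3) + exp(-2*I*pi/3) = 0.)
Dimension check: dim(rho) = sum (mult * dim) = 2*1 + 2*1 + 1*1 + 1*1 + 0*1 + 2*1 = 8 = chi_rho(e) = 8.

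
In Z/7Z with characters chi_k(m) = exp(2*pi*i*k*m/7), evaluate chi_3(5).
chi_3(5) = zeta_7^15 = exp(2*I*pi/7)

Working: chi_3(5) = zeta_7^(3*5) = zeta_7^15. Since zeta_7^7 = 1, this equals zeta_7^1 = exp(2*pi*i*1/7) = exp(2*I*pi/7).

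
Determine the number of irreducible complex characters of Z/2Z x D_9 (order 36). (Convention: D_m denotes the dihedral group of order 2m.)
12

Solution. The number of irreducible complex representations of a finite group equals its number of conjugacy classes. For a direct product, #classes(G x H) = #classes(G) * #classes(H). Z/2Z has 2 classes (abelian), D_9 has 6 classes, so 2 * 6 = 12, so Z/2Z x D_9 (order 36) has exactly 12 irreducible complex representations.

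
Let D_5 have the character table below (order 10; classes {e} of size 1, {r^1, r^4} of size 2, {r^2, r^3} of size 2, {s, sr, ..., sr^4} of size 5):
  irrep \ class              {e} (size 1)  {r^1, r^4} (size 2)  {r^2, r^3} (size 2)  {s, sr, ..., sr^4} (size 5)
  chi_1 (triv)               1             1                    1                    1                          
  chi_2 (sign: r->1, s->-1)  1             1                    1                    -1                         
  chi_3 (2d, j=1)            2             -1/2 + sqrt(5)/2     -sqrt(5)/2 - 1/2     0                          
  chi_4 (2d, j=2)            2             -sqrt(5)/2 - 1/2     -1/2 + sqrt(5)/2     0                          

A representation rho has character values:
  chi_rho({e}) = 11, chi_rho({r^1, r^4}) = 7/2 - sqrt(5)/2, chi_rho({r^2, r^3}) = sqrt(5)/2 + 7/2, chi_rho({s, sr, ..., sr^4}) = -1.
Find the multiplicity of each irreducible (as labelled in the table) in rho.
Multiplicities: chi_1: 2, chi_2: 3, chi_3: 1, chi_4: 2.

Argument: Use <chi_rho, chi> = (1/|G|) sum_C |C| * chi_rho(C) * conj(chi(C)) with |G| = 10 for each irreducible chi in the table:
  <chi_rho, chi_1> = (1/10)[1*(11)*conj(1) + 2*(7/2 - sqrt(5)/2)*conj(1) + 2*(sqrt(5)/2 + 7/2)*conj(1) + 5*(-1)*conj(1)]
      = (1/10)[(11) + (7 - sqrt(5)) + (sqrt(5) + 7) + (-5)] = 20/10 = 2
  <chi_rho, chi_2> = (1/10)[1*(11)*conj(1) + 2*(7/2 - sqrt(5)/2)*conj(1) + 2*(sqrt(5)/2 + 7/2)*conj(1) + 5*(-1)*conj(-1)]
      = (1/10)[(11) + (7 - sqrt(5)) + (sqrt(5) + 7) + (5)] = 30/10 = 3
  <chi_rho, chi_3> = (1/10)[1*(11)*conj(2) + 2*(7/2 - sqrt(5)/2)*conj(-1/2 + sqrt(5)/2) + 2*(sqrt(5)/2 + 7/2)*conj(-sqrt(5)/2 - 1/2) + 5*(-1)*conj(0)]
      = (1/10)[(22) + (-6 + 4*sqrt(5)) + (-4*sqrt(5) - 6) + (0)] = 10/10 = 1
  <chi_rho, chi_4> = (1/10)[1*(11)*conj(2) + 2*(7/2 - sqrt(5)/2)*conj(-sqrt(5)/2 - 1/2) + 2*(sqrt(5)/2 + 7/2)*conj(-1/2 + sqrt(5)/2) + 5*(-1)*conj(0)]
      = (1/10)[(22) + (-3*sqrt(5) - 1) + (-1 + 3*sqrt(5)) + (0)] = 20/10 = 2
Dimension check: dim(rho) = sum (mult * dim) = 2*1 + 3*1 + 1*2 + 2*2 = 11 = chi_rho(e) = 11.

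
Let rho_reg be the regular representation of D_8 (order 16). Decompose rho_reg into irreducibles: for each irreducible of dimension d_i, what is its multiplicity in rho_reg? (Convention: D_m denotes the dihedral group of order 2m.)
Each irreducible V_i of dimension d_i appears with multiplicity d_i, i.e. rho_reg = (direct sum over all irreducibles V_i) d_i V_i. The irreducible dimensions for D_8 are 1, 1, 1, 1, 2, 2, 2: 4 irreducibles of dimension 1, each with multiplicity 1; 3 irreducibles of dimension 2, each with multiplicity 2. Total dimension 4*1*1 + 3*2*2 = 16 = |G|.

Argument: General theorem: in the regular representation of a finite group G, each irreducible appears with multiplicity equal to its dimension. Check: dim(rho_reg) = sum d_i^2 = 1 + 1 + 1 + 1 + 4 + 4 + 4 = 16 = |G|.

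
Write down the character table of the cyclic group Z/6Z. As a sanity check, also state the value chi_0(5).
Character table of Z/6Z (irreps indexed chi_0,...,chi_5 with chi_k(m) = zeta_6^(k*m), zeta_6 = exp(2*pi*i/6)):
  irrep \ class  {0} (size 1)  {1} (size 1)    {2} (size 1)    {3} (size 1)  {4} (size 1)    {5} (size 1)  
  chi_0          1             1               1               1             1               1             
  chi_1          1             exp(I*pi/3)     exp(2*I*pi/3)   -1            exp(-2*I*pi/3)  exp(-I*pi/3)  
  chi_2          1             exp(2*I*pi/3)   exp(-2*I*pi/3)  1             exp(2*I*pi/3)   exp(-2*I*pi/3)
  chi_3          1             -1              1               -1            1               -1            
  chi_4          1             exp(-2*I*pi/3)  exp(2*I*pi/3)   1             exp(-2*I*pi/3)  exp(2*I*pi/3) 
  chi_5          1             exp(-I*pi/3)    exp(-2*I*pi/3)  -1            exp(2*I*pi/3)   exp(I*pi/3)   

Spot check: chi_0(5) = zeta_6^(0*5) = zeta_6^0 = 1.

Why: Z/6Z is abelian, so all 6 irreducible complex representations are 1-dimensional. They are given by chi_k(m) = zeta_6^(k*m) for k = 0,...,5. Row orthogonality: sum_m chi_k(m) conj(chi_l(m)) = 6 * [k = l].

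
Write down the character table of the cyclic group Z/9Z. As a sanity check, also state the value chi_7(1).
Character table of Z/9Z (irreps indexed chi_0,...,chi_8 with chi_k(m) = zeta_9^(k*m), zeta_9 = exp(2*pi*i/9)):
  irrep \ class  {0} (size 1)  {1} (size 1)    {2} (size 1)    {3} (size 1)    {4} (size 1)    {5} (size 1)    {6} (size 1)    {7} (size 1)    {8} (size 1)  
  chi_0          1             1               1               1               1               1               1               1               1             
  chi_1          1             exp(2*I*pi/9)   exp(4*I*pi/9)   exp(2*I*pi/3)   exp(8*I*pi/9)   exp(-8*I*pi/9)  exp(-2*I*pi/3)  exp(-4*I*pi/9)  exp(-2*I*pi/9)
  chi_2          1             exp(4*I*pi/9)   exp(8*I*pi/9)   exp(-2*I*pi/3)  exp(-2*I*pi/9)  exp(2*I*pi/9)   exp(2*I*pi/3)   exp(-8*I*pi/9)  exp(-4*I*pi/9)
  chi_3          1             exp(2*I*pi/3)   exp(-2*I*pi/3)  1               exp(2*I*pi/3)   exp(-2*I*pi/3)  1               exp(2*I*pi/3)   exp(-2*I*pi/3)
  chi_4          1             exp(8*I*pi/9)   exp(-2*I*pi/9)  exp(2*I*pi/3)   exp(-4*I*pi/9)  exp(4*I*pi/9)   exp(-2*I*pi/3)  exp(2*I*pi/9)   exp(-8*I*pi/9)
  chi_5          1             exp(-8*I*pi/9)  exp(2*I*pi/9)   exp(-2*I*pi/3)  exp(4*I*pi/9)   exp(-4*I*pi/9)  exp(2*I*pi/3)   exp(-2*I*pi/9)  exp(8*I*pi/9) 
  chi_6          1             exp(-2*I*pi/3)  exp(2*I*pi/3)   1               exp(-2*I*pi/3)  exp(2*I*pi/3)   1               exp(-2*I*pi/3)  exp(2*I*pi/3) 
  chi_7          1             exp(-4*I*pi/9)  exp(-8*I*pi/9)  exp(2*I*pi/3)   exp(2*I*pi/9)   exp(-2*I*pi/9)  exp(-2*I*pi/3)  exp(8*I*pi/9)   exp(4*I*pi/9) 
  chi_8          1             exp(-2*I*pi/9)  exp(-4*I*pi/9)  exp(-2*I*pi/3)  exp(-8*I*pi/9)  exp(8*I*pi/9)   exp(2*I*pi/3)   exp(4*I*pi/9)   exp(2*I*pi/9) 

Spot check: chi_7(1) = zeta_9^(7*1) = zeta_9^7 = exp(-4*I*pi/9).

Argument: Z/9Z is abelian, so all 9 irreducible complex representations are 1-dimensional. They are given by chi_k(m) = zeta_9^(k*m) for k = 0,...,8. Row orthogonality: sum_m chi_k(m) conj(chi_l(m)) = 9 * [k = l].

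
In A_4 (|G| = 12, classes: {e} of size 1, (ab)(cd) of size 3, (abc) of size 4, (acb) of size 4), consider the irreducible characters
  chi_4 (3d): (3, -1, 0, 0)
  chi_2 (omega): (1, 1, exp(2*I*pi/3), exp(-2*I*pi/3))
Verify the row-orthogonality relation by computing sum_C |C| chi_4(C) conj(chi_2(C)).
Sum = 0; so <chi_4, chi_2> = 0 (distinct irreducibles are orthogonal).

Argument: Compute term by term over conjugacy classes (|C| * chi_4(C) * conj(chi_2(C))):
  1*(3)*conj(1) + 3*(-1)*conj(1) + 4*(0)*conj(exp(2*I*pi/3)) + 4*(0)*conj(exp(-2*I*pi/3))
  = (3) + (-3) + (0) + (0)
  = 0.
(Exp terms are combined using exp(i*s)*conj(exp(i*t)) = exp(i*(s-t)), and sums of them are collapsed using the identity that for every m > 1 the m distinct m-th roots of unity sum to 0, e.g. 1 + exp(2*I*pi/3) + exp(-2*I*pi/3) = 0.)
Dividing by |G| = 12 gives 0/12 = 0, matching the row-orthogonality relation <chi_4, chi_2> = [chi_4 = chi_2].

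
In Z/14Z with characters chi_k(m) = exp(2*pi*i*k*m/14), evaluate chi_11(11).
chi_11(11) = zeta_14^121 = exp(-5*I*pi/7)

Details: chi_11(11) = zeta_14^(11*11) = zeta_14^121. Since zeta_14^14 = 1, this equals zeta_14^9 = exp(2*pi*i*9/14) = exp(-5*I*pi/7).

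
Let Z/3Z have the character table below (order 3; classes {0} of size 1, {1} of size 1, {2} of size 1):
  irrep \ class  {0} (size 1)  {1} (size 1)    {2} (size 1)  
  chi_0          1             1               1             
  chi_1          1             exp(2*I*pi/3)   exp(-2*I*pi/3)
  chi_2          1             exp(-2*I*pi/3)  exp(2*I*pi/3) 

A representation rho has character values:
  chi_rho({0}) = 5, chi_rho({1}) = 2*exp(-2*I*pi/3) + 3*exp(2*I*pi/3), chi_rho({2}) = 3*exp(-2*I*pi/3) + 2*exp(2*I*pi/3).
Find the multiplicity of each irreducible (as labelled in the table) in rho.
Multiplicities: chi_0: 0, chi_1: 3, chi_2: 2.

Working: Use <chi_rho, chi> = (1/|G|) sum_C |C| * chi_rho(C) * conj(chi(C)) with |G| = 3 for each irreducible chi in the table:
  <chi_rho, chi_0> = (1/3)[1*(5)*conj(1) + 1*(2*exp(-2*I*pi/3) + 3*exp(2*I*pi/3))*conj(1) + 1*(3*exp(-2*I*pi/3) + 2*exp(2*I*pi/3))*conj(1)]
      = (1/3)[(5) + (2*exp(-2*I*pi/3) + 3*exp(2*I*pi/3)) + (3*exp(-2*I*pi/3) + 2*exp(2*I*pi/3))] = 0/3 = 0
  <chi_rho, chi_1> = (1/3)[1*(5)*conj(1) + 1*(2*exp(-2*I*pi/3) + 3*exp(2*I*pi/3))*conj(exp(2*I*pi/3)) + 1*(3*exp(-2*I*pi/3) + 2*exp(2*I*pi/3))*conj(exp(-2*I*pi/3))]
      = (1/3)[(5) + (3 + 2*exp(2*I*pi/3)) + (3 + 2*exp(-2*I*pi/3))] = 9/3 = 3
  <chi_rho, chi_2> = (1/3)[1*(5)*conj(1) + 1*(2*exp(-2*I*pi/3) + 3*exp(2*I*pi/3))*conj(exp(-2*I*pi/3)) + 1*(3*exp(-2*I*pi/3) + 2*exp(2*I*pi/3))*conj(exp(2*I*pi/3))]
      = (1/3)[(5) + (2 + 3*exp(-2*I*pi/3)) + (2 + 3*exp(2*I*pi/3))] = 6/3 = 2
(Exp terms are combined using exp(i*s)*conj(exp(i*t)) = exp(i*(s-t)), and sums of them are collapsed using the identity that for every m > 1 the m distinct m-th roots of unity sum to 0, e.g. 1 + exp(2*I*pi/3) + exp(-2*I*pi/3) = 0.)
Dimension check: dim(rho) = sum (mult * dim) = 0*1 + 3*1 + 2*1 = 5 = chi_rho(e) = 5.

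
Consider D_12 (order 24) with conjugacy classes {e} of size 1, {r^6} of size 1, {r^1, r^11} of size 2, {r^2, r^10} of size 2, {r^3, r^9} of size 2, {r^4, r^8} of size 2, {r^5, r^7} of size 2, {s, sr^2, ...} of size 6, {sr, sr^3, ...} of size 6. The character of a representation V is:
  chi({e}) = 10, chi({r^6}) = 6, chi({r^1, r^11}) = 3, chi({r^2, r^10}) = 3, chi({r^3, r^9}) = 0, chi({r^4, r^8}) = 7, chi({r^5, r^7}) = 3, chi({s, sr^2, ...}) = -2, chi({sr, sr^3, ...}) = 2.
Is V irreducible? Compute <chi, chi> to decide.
Not irreducible (reducible): <chi, chi> = 14 > 1.

Why: <chi, chi> = (1/|G|) sum_C |C| * |chi(C)|^2 = (1/24)[1*|10|^2 + 1*|6|^2 + 2*|3|^2 + 2*|3|^2 + 2*|0|^2 + 2*|7|^2 + 2*|3|^2 + 6*|-2|^2 + 6*|2|^2]
  = (1/24)[(100) + (36) + (18) + (18) + (0) + (98) + (18) + (24) + (24)] = 336/24 = 14.
A character is irreducible iff <chi, chi> = 1, so this representation is reducible.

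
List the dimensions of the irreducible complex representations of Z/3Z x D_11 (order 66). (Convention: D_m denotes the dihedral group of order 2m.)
Dimensions: 1, 1, 1, 1, 1, 1, 2, 2, 2, 2, 2, 2, 2, 2, 2, 2, 2, 2, 2, 2, 2

Derivation: There are 21 irreducibles (= number of conjugacy classes). Their dimensions d_i satisfy sum d_i^2 = |G| = 66: 1 + 1 + 1 + 1 + 1 + 1 + 4 + 4 + 4 + 4 + 4 + 4 + 4 + 4 + 4 + 4 + 4 + 4 + 4 + 4 + 4 = 66. (For the product with Z/3Z: each of the 3 1-dim characters of Z/3Z tensors with each irrep of D_11, giving 3 copies of each D_11-dimension.)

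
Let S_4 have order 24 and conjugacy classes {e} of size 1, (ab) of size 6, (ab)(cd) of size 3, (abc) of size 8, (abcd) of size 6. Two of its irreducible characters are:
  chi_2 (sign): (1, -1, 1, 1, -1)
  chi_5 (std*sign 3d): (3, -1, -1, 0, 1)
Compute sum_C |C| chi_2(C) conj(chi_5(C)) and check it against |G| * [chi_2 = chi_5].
Sum = 0; so <chi_2, chi_5> = 0 (distinct irreducibles are orthogonal).

Reasoning: Compute term by term over conjugacy classes (|C| * chi_2(C) * conj(chi_5(C))):
  1*(1)*conj(3) + 6*(-1)*conj(-1) + 3*(1)*conj(-1) + 8*(1)*conj(0) + 6*(-1)*conj(1)
  = (3) + (6) + (-3) + (0) + (-6)
  = 0.
Dividing by |G| = 24 gives 0/24 = 0, matching the row-orthogonality relation <chi_2, chi_5> = [chi_2 = chi_5].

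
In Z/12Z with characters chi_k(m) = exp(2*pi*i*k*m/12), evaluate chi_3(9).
chi_3(9) = zeta_12^27 = I

Details: chi_3(9) = zeta_12^(3*9) = zeta_12^27. Since zeta_12^12 = 1, this equals zeta_12^3 = exp(2*pi*i*3/12) = I.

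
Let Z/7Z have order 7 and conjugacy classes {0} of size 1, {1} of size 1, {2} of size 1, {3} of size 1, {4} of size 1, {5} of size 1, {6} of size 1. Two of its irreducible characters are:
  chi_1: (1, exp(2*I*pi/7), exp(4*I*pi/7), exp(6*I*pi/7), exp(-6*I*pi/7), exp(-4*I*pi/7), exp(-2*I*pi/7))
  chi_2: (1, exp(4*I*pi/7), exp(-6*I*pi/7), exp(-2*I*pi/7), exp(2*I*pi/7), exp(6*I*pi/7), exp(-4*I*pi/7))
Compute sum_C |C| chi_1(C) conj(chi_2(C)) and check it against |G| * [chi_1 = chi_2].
Sum = 0; so <chi_1, chi_2> = 0 (distinct irreducibles are orthogonal).

Working: Compute term by term over conjugacy classes (|C| * chi_1(C) * conj(chi_2(C))):
  1*(1)*conj(1) + 1*(exp(2*I*pi/7))*conj(exp(4*I*pi/7)) + 1*(exp(4*I*pi/7))*conj(exp(-6*I*pi/7)) + 1*(exp(6*I*pi/7))*conj(exp(-2*I*pi/7)) + 1*(exp(-6*I*pi/7))*conj(exp(2*I*pi/7)) + 1*(exp(-4*I*pi/7))*conj(exp(6*I*pi/7)) + 1*(exp(-2*I*pi/7))*conj(exp(-4*I*pi/7))
  = (1) + (exp(-2*I*pi/7)) + (exp(-4*I*pi/7)) + (exp(-6*I*pi/7)) + (exp(6*I*pi/7)) + (exp(4*I*pi/7)) + (exp(2*I*pi/7))
  = 0.
(Exp terms are combined using exp(i*s)*conj(exp(i*t)) = exp(i*(s-t)), and sums of them are collapsed using the identity that for every m > 1 the m distinct m-th roots of unity sum to 0, e.g. 1 + exp(2*I*pi/3) + exp(-2*I*pi/3) = 0.)
Dividing by |G| = 7 gives 0/7 = 0, matching the row-orthogonality relation <chi_1, chi_2> = [chi_1 = chi_2].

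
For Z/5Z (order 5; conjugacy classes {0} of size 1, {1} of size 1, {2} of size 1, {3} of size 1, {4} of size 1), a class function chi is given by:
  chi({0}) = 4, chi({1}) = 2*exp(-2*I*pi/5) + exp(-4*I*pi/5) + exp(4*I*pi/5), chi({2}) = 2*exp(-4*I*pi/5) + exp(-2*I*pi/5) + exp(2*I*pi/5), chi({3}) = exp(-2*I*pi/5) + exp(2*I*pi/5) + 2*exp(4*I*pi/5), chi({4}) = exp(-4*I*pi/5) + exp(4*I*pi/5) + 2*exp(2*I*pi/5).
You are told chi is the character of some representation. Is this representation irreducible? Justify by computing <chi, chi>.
Not irreducible (reducible): <chi, chi> = 6 > 1.

Why: <chi, chi> = (1/|G|) sum_C |C| * |chi(C)|^2 = (1/5)[1*|4|^2 + 1*|2*exp(-2*I*pi/5) + exp(-4*I*pi/5) + exp(4*I*pi/5)|^2 + 1*|2*exp(-4*I*pi/5) + exp(-2*I*pi/5) + exp(2*I*pi/5)|^2 + 1*|exp(-2*I*pi/5) + exp(2*I*pi/5) + 2*exp(4*I*pi/5)|^2 + 1*|exp(-4*I*pi/5) + exp(4*I*pi/5) + 2*exp(2*I*pi/5)|^2]
  = (1/5)[(16) + (6 + 3*exp(-2*I*pi/5) + 2*exp(-4*I*pi/5) + 2*exp(4*I*pi/5) + 3*exp(2*I*pi/5)) + (6 + 2*exp(-2*I*pi/5) + 3*exp(-4*I*pi/5) + 3*exp(4*I*pi/5) + 2*exp(2*I*pi/5)) + (6 + 2*exp(-2*I*pi/5) + 3*exp(-4*I*pi/5) + 3*exp(4*I*pi/5) + 2*exp(2*I*pi/5)) + (6 + 3*exp(-2*I*pi/5) + 2*exp(-4*I*pi/5) + 2*exp(4*I*pi/5) + 3*exp(2*I*pi/5))] = 30/5 = 6.
(Exp terms are combined using exp(i*s)*conj(exp(i*t)) = exp(i*(s-t)), and sums of them are collapsed using the identity that for every m > 1 the m distinct m-th roots of unity sum to 0, e.g. 1 + exp(2*I*pi/3) + exp(-2*I*pi/3) = 0.)
A character is irreducible iff <chi, chi> = 1, so this representation is reducible.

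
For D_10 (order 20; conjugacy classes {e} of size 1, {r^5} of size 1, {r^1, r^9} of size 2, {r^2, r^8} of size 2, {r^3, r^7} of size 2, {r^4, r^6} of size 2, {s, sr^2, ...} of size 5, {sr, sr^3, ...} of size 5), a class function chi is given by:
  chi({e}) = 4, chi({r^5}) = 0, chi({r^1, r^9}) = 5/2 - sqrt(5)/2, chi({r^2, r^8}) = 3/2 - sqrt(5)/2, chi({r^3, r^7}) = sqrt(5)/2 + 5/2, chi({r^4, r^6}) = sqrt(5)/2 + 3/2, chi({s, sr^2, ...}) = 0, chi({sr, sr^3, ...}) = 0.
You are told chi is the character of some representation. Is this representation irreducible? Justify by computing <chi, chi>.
Not irreducible (reducible): <chi, chi> = 3 > 1.

Justification: <chi, chi> = (1/|G|) sum_C |C| * |chi(C)|^2 = (1/20)[1*|4|^2 + 1*|0|^2 + 2*|5/2 - sqrt(5)/2|^2 + 2*|3/2 - sqrt(5)/2|^2 + 2*|sqrt(5)/2 + 5/2|^2 + 2*|sqrt(5)/2 + 3/2|^2 + 5*|0|^2 + 5*|0|^2]
  = (1/20)[(16) + (0) + (15 - 5*sqrt(5)) + (7 - 3*sqrt(5)) + (5*sqrt(5) + 15) + (3*sqrt(5) + 7) + (0) + (0)] = 60/20 = 3.
A character is irreducible iff <chi, chi> = 1, so this representation is reducible.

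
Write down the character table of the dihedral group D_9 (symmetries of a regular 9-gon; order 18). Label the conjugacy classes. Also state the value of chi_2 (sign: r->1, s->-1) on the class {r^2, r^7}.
Conjugacy classes: {e} of size 1, {r^1, r^8} of size 2, {r^2, r^7} of size 2, {r^3, r^6} of size 2, {r^4, r^5} of size 2, {s, sr, ..., sr^8} of size 9.
Character table:
  irrep \ class              {e} (size 1)  {r^1, r^8} (size 2)  {r^2, r^7} (size 2)  {r^3, r^6} (size 2)  {r^4, r^5} (size 2)  {s, sr, ..., sr^8} (size 9)
  chi_1 (triv)               1             1                    1                    1                    1                    1                          
  chi_2 (sign: r->1, s->-1)  1             1                    1                    1                    1                    -1                         
  chi_3 (2d, j=1)            2             2*cos(2*pi/9)        2*cos(4*pi/9)        -1                   -2*cos(pi/9)         0                          
  chi_4 (2d, j=2)            2             2*cos(4*pi/9)        -2*cos(pi/9)         -1                   2*cos(2*pi/9)        0                          
  chi_5 (2d, j=3)            2             -1                   -1                   2                    -1                   0                          
  chi_6 (2d, j=4)            2             -2*cos(pi/9)         2*cos(2*pi/9)        -1                   2*cos(4*pi/9)        0                          

Spot check: chi_2 (sign: r->1, s->-1) on {r^2, r^7} = 1.

Reasoning: D_9 has order 2*9 = 18 with 6 conjugacy classes, hence 6 irreducibles. Sum of squared dims 1 + 1 + 4 + 4 + 4 + 4 = 18 = |G|. Linear characters come from the abelianisation; the 2-dimensional irreps have character r^k -> 2*cos(2*pi*j*k/9), reflections -> 0.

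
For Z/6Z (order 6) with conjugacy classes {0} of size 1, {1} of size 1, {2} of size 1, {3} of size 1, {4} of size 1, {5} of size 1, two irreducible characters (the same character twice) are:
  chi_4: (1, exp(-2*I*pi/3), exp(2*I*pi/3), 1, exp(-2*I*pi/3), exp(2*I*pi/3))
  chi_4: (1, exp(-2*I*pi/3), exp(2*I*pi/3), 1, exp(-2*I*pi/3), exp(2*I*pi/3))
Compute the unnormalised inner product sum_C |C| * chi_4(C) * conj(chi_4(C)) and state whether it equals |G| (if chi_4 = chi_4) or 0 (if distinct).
Sum = 6 = |G| = 6; so <chi_4, chi_4> = 1 (norm-1 confirms irreducibility).

Details: Compute term by term over conjugacy classes (|C| * chi_4(C) * conj(chi_4(C))):
  1*(1)*conj(1) + 1*(exp(-2*I*pi/3))*conj(exp(-2*I*pi/3)) + 1*(exp(2*I*pi/3))*conj(exp(2*I*pi/3)) + 1*(1)*conj(1) + 1*(exp(-2*I*pi/3))*conj(exp(-2*I*pi/3)) + 1*(exp(2*I*pi/3))*conj(exp(2*I*pi/3))
  = (1) + (1) + (1) + (1) + (1) + (1)
  = 6.
(Exp terms are combined using exp(i*s)*conj(exp(i*t)) = exp(i*(s-t)), and sums of them are collapsed using the identity that for every m > 1 the m distinct m-th roots of unity sum to 0, e.g. 1 + exp(2*I*pi/3) + exp(-2*I*pi/3) = 0.)
Dividing by |G| = 6 gives 6/6 = 1, matching the row-orthogonality relation <chi_4, chi_4> = [chi_4 = chi_4].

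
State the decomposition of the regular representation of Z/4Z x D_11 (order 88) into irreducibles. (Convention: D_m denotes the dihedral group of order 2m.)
Each irreducible V_i of dimension d_i appears with multiplicity d_i, i.e. rho_reg = (direct sum over all irreducibles V_i) d_i V_i. The irreducible dimensions for Z/4Z x D_11 are 1, 1, 1, 1, 1, 1, 1, 1, 2, 2, 2, 2, 2, 2, 2, 2, 2, 2, 2, 2, 2, 2, 2, 2, 2, 2, 2, 2: 8 irreducibles of dimension 1, each with multiplicity 1; 20 irreducibles of dimension 2, each with multiplicity 2. Total dimension 8*1*1 + 20*2*2 = 88 = |G|.

Explanation: General theorem: in the regular representation of a finite group G, each irreducible appears with multiplicity equal to its dimension. Check: dim(rho_reg) = sum d_i^2 = 1 + 1 + 1 + 1 + 1 + 1 + 1 + 1 + 4 + 4 + 4 + 4 + 4 + 4 + 4 + 4 + 4 + 4 + 4 + 4 + 4 + 4 + 4 + 4 + 4 + 4 + 4 + 4 = 88 = |G|.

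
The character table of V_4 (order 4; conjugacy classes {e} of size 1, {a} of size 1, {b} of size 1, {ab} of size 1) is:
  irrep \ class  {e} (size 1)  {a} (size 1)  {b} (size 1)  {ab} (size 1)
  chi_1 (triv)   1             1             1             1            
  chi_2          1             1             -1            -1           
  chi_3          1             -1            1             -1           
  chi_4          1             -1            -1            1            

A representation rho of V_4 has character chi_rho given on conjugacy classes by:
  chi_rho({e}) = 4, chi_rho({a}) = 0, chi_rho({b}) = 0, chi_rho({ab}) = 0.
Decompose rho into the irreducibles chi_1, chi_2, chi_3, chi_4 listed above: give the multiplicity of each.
Multiplicities: chi_1: 1, chi_2: 1, chi_3: 1, chi_4: 1.

Working: Use <chi_rho, chi> = (1/|G|) sum_C |C| * chi_rho(C) * conj(chi(C)) with |G| = 4 for each irreducible chi in the table:
  <chi_rho, chi_1> = (1/4)[1*(4)*conj(1) + 1*(0)*conj(1) + 1*(0)*conj(1) + 1*(0)*conj(1)]
      = (1/4)[(4) + (0) + (0) + (0)] = 4/4 = 1
  <chi_rho, chi_2> = (1/4)[1*(4)*conj(1) + 1*(0)*conj(1) + 1*(0)*conj(-1) + 1*(0)*conj(-1)]
      = (1/4)[(4) + (0) + (0) + (0)] = 4/4 = 1
  <chi_rho, chi_3> = (1/4)[1*(4)*conj(1) + 1*(0)*conj(-1) + 1*(0)*conj(1) + 1*(0)*conj(-1)]
      = (1/4)[(4) + (0) + (0) + (0)] = 4/4 = 1
  <chi_rho, chi_4> = (1/4)[1*(4)*conj(1) + 1*(0)*conj(-1) + 1*(0)*conj(-1) + 1*(0)*conj(1)]
      = (1/4)[(4) + (0) + (0) + (0)] = 4/4 = 1
Dimension check: dim(rho) = sum (mult * dim) = 1*1 + 1*1 + 1*1 + 1*1 = 4 = chi_rho(e) = 4.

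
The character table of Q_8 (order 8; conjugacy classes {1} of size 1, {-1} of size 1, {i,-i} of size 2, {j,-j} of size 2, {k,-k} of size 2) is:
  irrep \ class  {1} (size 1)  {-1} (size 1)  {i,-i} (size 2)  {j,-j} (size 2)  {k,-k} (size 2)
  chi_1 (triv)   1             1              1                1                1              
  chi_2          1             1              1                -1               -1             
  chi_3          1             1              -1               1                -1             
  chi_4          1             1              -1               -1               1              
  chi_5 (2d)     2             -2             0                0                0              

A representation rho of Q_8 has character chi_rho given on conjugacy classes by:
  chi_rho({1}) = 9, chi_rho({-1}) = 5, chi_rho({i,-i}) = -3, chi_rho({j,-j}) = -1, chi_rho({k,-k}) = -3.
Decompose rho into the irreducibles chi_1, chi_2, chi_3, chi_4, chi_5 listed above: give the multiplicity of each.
Multiplicities: chi_1: 0, chi_2: 2, chi_3: 3, chi_4: 2, chi_5: 1.

Reasoning: Use <chi_rho, chi> = (1/|G|) sum_C |C| * chi_rho(C) * conj(chi(C)) with |G| = 8 for each irreducible chi in the table:
  <chi_rho, chi_1> = (1/8)[1*(9)*conj(1) + 1*(5)*conj(1) + 2*(-3)*conj(1) + 2*(-1)*conj(1) + 2*(-3)*conj(1)]
      = (1/8)[(9) + (5) + (-6) + (-2) + (-6)] = 0/8 = 0
  <chi_rho, chi_2> = (1/8)[1*(9)*conj(1) + 1*(5)*conj(1) + 2*(-3)*conj(1) + 2*(-1)*conj(-1) + 2*(-3)*conj(-1)]
      = (1/8)[(9) + (5) + (-6) + (2) + (6)] = 16/8 = 2
  <chi_rho, chi_3> = (1/8)[1*(9)*conj(1) + 1*(5)*conj(1) + 2*(-3)*conj(-1) + 2*(-1)*conj(1) + 2*(-3)*conj(-1)]
      = (1/8)[(9) + (5) + (6) + (-2) + (6)] = 24/8 = 3
  <chi_rho, chi_4> = (1/8)[1*(9)*conj(1) + 1*(5)*conj(1) + 2*(-3)*conj(-1) + 2*(-1)*conj(-1) + 2*(-3)*conj(1)]
      = (1/8)[(9) + (5) + (6) + (2) + (-6)] = 16/8 = 2
  <chi_rho, chi_5> = (1/8)[1*(9)*conj(2) + 1*(5)*conj(-2) + 2*(-3)*conj(0) + 2*(-1)*conj(0) + 2*(-3)*conj(0)]
      = (1/8)[(18) + (-10) + (0) + (0) + (0)] = 8/8 = 1
Dimension check: dim(rho) = sum (mult * dim) = 0*1 + 2*1 + 3*1 + 2*1 + 1*2 = 9 = chi_rho(e) = 9.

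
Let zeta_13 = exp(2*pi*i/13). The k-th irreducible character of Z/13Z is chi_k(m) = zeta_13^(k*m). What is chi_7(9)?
chi_7(9) = zeta_13^63 = exp(-4*I*pi/13)

Proof sketch: chi_7(9) = zeta_13^(7*9) = zeta_13^63. Since zeta_13^13 = 1, this equals zeta_13^11 = exp(2*pi*i*11/13) = exp(-4*I*pi/13).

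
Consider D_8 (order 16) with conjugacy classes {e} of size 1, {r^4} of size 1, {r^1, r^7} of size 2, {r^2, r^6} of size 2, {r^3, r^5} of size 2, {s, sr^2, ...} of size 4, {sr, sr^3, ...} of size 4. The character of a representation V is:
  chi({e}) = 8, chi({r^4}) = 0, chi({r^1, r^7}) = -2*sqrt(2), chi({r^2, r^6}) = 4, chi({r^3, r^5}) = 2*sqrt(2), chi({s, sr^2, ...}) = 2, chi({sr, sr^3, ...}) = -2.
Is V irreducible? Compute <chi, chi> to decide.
Not irreducible (reducible): <chi, chi> = 10 > 1.

Proof sketch: <chi, chi> = (1/|G|) sum_C |C| * |chi(C)|^2 = (1/16)[1*|8|^2 + 1*|0|^2 + 2*|-2*sqrt(2)|^2 + 2*|4|^2 + 2*|2*sqrt(2)|^2 + 4*|2|^2 + 4*|-2|^2]
  = (1/16)[(64) + (0) + (16) + (32) + (16) + (16) + (16)] = 160/16 = 10.
A character is irreducible iff <chi, chi> = 1, so this representation is reducible.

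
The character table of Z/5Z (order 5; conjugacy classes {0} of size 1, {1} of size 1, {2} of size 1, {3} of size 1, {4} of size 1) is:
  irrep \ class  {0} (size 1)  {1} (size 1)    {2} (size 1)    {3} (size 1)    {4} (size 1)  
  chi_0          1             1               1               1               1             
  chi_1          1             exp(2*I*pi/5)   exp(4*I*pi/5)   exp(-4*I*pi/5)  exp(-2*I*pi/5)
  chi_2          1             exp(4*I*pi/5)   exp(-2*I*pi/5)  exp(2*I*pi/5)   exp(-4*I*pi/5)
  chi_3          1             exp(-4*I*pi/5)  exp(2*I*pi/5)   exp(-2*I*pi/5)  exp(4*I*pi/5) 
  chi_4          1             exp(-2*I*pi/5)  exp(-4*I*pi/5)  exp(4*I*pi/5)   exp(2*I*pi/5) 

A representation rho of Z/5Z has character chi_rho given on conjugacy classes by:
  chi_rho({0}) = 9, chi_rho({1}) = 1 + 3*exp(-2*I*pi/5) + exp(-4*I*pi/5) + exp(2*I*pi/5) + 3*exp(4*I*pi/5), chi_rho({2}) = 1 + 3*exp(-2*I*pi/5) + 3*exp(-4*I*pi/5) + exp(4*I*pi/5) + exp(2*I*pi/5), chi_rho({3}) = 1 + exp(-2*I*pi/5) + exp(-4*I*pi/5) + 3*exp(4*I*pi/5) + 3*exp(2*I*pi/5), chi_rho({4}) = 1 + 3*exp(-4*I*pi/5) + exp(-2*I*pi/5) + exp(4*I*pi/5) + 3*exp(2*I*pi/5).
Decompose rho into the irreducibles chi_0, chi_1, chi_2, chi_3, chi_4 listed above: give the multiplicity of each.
Multiplicities: chi_0: 1, chi_1: 1, chi_2: 3, chi_3: 1, chi_4: 3.

Explanation: Use <chi_rho, chi> = (1/|G|) sum_C |C| * chi_rho(C) * conj(chi(C)) with |G| = 5 for each irreducible chi in the table:
  <chi_rho, chi_0> = (1/5)[1*(9)*conj(1) + 1*(1 + 3*exp(-2*I*pi/5) + exp(-4*I*pi/5) + exp(2*I*pi/5) + 3*exp(4*I*pi/5))*conj(1) + 1*(1 + 3*exp(-2*I*pi/5) + 3*exp(-4*I*pi/5) + exp(4*I*pi/5) + exp(2*I*pi/5))*conj(1) + 1*(1 + exp(-2*I*pi/5) + exp(-4*I*pi/5) + 3*exp(4*I*pi/5) + 3*exp(2*I*pi/5))*conj(1) + 1*(1 + 3*exp(-4*I*pi/5) + exp(-2*I*pi/5) + exp(4*I*pi/5) + 3*exp(2*I*pi/5))*conj(1)]
      = (1/5)[(9) + (1 + 3*exp(-2*I*pi/5) + exp(-4*I*pi/5) + exp(2*I*pi/5) + 3*exp(4*I*pi/5)) + (1 + 3*exp(-2*I*pi/5) + 3*exp(-4*I*pi/5) + exp(4*I*pi/5) + exp(2*I*pi/5)) + (1 + exp(-2*I*pi/5) + exp(-4*I*pi/5) + 3*exp(4*I*pi/5) + 3*exp(2*I*pi/5)) + (1 + 3*exp(-4*I*pi/5) + exp(-2*I*pi/5) + exp(4*I*pi/5) + 3*exp(2*I*pi/5))] = 5/5 = 1
  <chi_rho, chi_1> = (1/5)[1*(9)*conj(1) + 1*(1 + 3*exp(-2*I*pi/5) + exp(-4*I*pi/5) + exp(2*I*pi/5) + 3*exp(4*I*pi/5))*conj(exp(2*I*pi/5)) + 1*(1 + 3*exp(-2*I*pi/5) + 3*exp(-4*I*pi/5) + exp(4*I*pi/5) + exp(2*I*pi/5))*conj(exp(4*I*pi/5)) + 1*(1 + exp(-2*I*pi/5) + exp(-4*I*pi/5) + 3*exp(4*I*pi/5) + 3*exp(2*I*pi/5))*conj(exp(-4*I*pi/5)) + 1*(1 + 3*exp(-4*I*pi/5) + exp(-2*I*pi/5) + exp(4*I*pi/5) + 3*exp(2*I*pi/5))*conj(exp(-2*I*pi/5))]
      = (1/5)[(9) + (1 + 3*exp(-4*I*pi/5) + exp(-2*I*pi/5) + exp(4*I*pi/5) + 3*exp(2*I*pi/5)) + (1 + exp(-2*I*pi/5) + exp(-4*I*pi/5) + 3*exp(4*I*pi/5) + 3*exp(2*I*pi/5)) + (1 + 3*exp(-2*I*pi/5) + 3*exp(-4*I*pi/5) + exp(4*I*pi/5) + exp(2*I*pi/5)) + (1 + 3*exp(-2*I*pi/5) + exp(-4*I*pi/5) + exp(2*I*pi/5) + 3*exp(4*I*pi/5))] = 5/5 = 1
  <chi_rho, chi_2> = (1/5)[1*(9)*conj(1) + 1*(1 + 3*exp(-2*I*pi/5) + exp(-4*I*pi/5) + exp(2*I*pi/5) + 3*exp(4*I*pi/5))*conj(exp(4*I*pi/5)) + 1*(1 + 3*exp(-2*I*pi/5) + 3*exp(-4*I*pi/5) + exp(4*I*pi/5) + exp(2*I*pi/5))*conj(exp(-2*I*pi/5)) + 1*(1 + exp(-2*I*pi/5) + exp(-4*I*pi/5) + 3*exp(4*I*pi/5) + 3*exp(2*I*pi/5))*conj(exp(2*I*pi/5)) + 1*(1 + 3*exp(-4*I*pi/5) + exp(-2*I*pi/5) + exp(4*I*pi/5) + 3*exp(2*I*pi/5))*conj(exp(-4*I*pi/5))]
      = (1/5)[(9) + (3 + exp(-2*I*pi/5) + exp(-4*I*pi/5) + exp(2*I*pi/5) + 3*exp(4*I*pi/5)) + (3 + 3*exp(-2*I*pi/5) + exp(-4*I*pi/5) + exp(4*I*pi/5) + exp(2*I*pi/5)) + (3 + exp(-2*I*pi/5) + exp(-4*I*pi/5) + exp(4*I*pi/5) + 3*exp(2*I*pi/5)) + (3 + 3*exp(-4*I*pi/5) + exp(-2*I*pi/5) + exp(4*I*pi/5) + exp(2*I*pi/5))] = 15/5 = 3
  <chi_rho, chi_3> = (1/5)[1*(9)*conj(1) + 1*(1 + 3*exp(-2*I*pi/5) + exp(-4*I*pi/5) + exp(2*I*pi/5) + 3*exp(4*I*pi/5))*conj(exp(-4*I*pi/5)) + 1*(1 + 3*exp(-2*I*pi/5) + 3*exp(-4*I*pi/5) + exp(4*I*pi/5) + exp(2*I*pi/5))*conj(exp(2*I*pi/5)) + 1*(1 + exp(-2*I*pi/5) + exp(-4*I*pi/5) + 3*exp(4*I*pi/5) + 3*exp(2*I*pi/5))*conj(exp(-2*I*pi/5)) + 1*(1 + 3*exp(-4*I*pi/5) + exp(-2*I*pi/5) + exp(4*I*pi/5) + 3*exp(2*I*pi/5))*conj(exp(4*I*pi/5))]
      = (1/5)[(9) + (1 + 3*exp(-2*I*pi/5) + exp(-4*I*pi/5) + exp(4*I*pi/5) + 3*exp(2*I*pi/5)) + (1 + 3*exp(-4*I*pi/5) + exp(-2*I*pi/5) + exp(2*I*pi/5) + 3*exp(4*I*pi/5)) + (1 + 3*exp(-4*I*pi/5) + exp(-2*I*pi/5) + exp(2*I*pi/5) + 3*exp(4*I*pi/5)) + (1 + 3*exp(-2*I*pi/5) + exp(-4*I*pi/5) + exp(4*I*pi/5) + 3*exp(2*I*pi/5))] = 5/5 = 1
  <chi_rho, chi_4> = (1/5)[1*(9)*conj(1) + 1*(1 + 3*exp(-2*I*pi/5) + exp(-4*I*pi/5) + exp(2*I*pi/5) + 3*exp(4*I*pi/5))*conj(exp(-2*I*pi/5)) + 1*(1 + 3*exp(-2*I*pi/5) + 3*exp(-4*I*pi/5) + exp(4*I*pi/5) + exp(2*I*pi/5))*conj(exp(-4*I*pi/5)) + 1*(1 + exp(-2*I*pi/5) + exp(-4*I*pi/5) + 3*exp(4*I*pi/5) + 3*exp(2*I*pi/5))*conj(exp(4*I*pi/5)) + 1*(1 + 3*exp(-4*I*pi/5) + exp(-2*I*pi/5) + exp(4*I*pi/5) + 3*exp(2*I*pi/5))*conj(exp(2*I*pi/5))]
      = (1/5)[(9) + (3 + 3*exp(-4*I*pi/5) + exp(-2*I*pi/5) + exp(4*I*pi/5) + exp(2*I*pi/5)) + (3 + exp(-2*I*pi/5) + exp(-4*I*pi/5) + exp(4*I*pi/5) + 3*exp(2*I*pi/5)) + (3 + 3*exp(-2*I*pi/5) + exp(-4*I*pi/5) + exp(4*I*pi/5) + exp(2*I*pi/5)) + (3 + exp(-2*I*pi/5) + exp(-4*I*pi/5) + exp(2*I*pi/5) + 3*exp(4*I*pi/5))] = 15/5 = 3
(Exp terms are combined using exp(i*s)*conj(exp(i*t)) = exp(i*(s-t)), and sums of them are collapsed using the identity that for every m > 1 the m distinct m-th roots of unity sum to 0, e.g. 1 + exp(2*I*pi/3) + exp(-2*I*pi/3) = 0.)
Dimension check: dim(rho) = sum (mult * dim) = 1*1 + 1*1 + 3*1 + 1*1 + 3*1 = 9 = chi_rho(e) = 9.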